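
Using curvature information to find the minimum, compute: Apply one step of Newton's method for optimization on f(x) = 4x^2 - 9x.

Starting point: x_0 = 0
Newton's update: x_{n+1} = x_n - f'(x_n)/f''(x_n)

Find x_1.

f(x) = 4x^2 - 9x
f'(x) = 8x + (-9), f''(x) = 8
Newton step: x_1 = x_0 - f'(x_0)/f''(x_0)
f'(0) = -9
x_1 = 0 - -9/8 = 9/8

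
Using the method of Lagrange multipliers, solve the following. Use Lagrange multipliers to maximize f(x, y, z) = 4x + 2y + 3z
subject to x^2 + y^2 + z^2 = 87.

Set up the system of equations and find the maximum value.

Lagrange conditions: 4 = 2*lambda*x, 2 = 2*lambda*y, 3 = 2*lambda*z
So x:4 = y:2 = z:3, i.e. x = 4t, y = 2t, z = 3t
Constraint: t^2*(4^2 + 2^2 + 3^2) = 87
  t^2 * 29 = 87  =>  t = sqrt(3)
Maximum = 4*4t + 2*2t + 3*3t = 29*sqrt(3) = sqrt(2523)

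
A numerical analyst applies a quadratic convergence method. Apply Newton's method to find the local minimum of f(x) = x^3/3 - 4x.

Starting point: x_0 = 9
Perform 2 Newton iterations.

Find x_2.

f(x) = x^3/3 - 4x
f'(x) = x^2 - 4, f''(x) = 2x
Newton update: x_{n+1} = x_n - (x_n^2 - 4)/(2*x_n)
Step 1: x_0 = 9, f'=77, f''=18, x_1 = 85/18
Step 2: x_1 = 85/18, f'=5929/324, f''=85/9, x_2 = 8521/3060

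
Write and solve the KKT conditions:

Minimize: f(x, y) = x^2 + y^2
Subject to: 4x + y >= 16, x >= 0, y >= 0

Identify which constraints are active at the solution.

KKT conditions for min x^2 + y^2 s.t. 4x + 1y >= 16, x >= 0, y >= 0:
Stationarity: 2x = mu*4 + mu_x, 2y = mu*1 + mu_y, with mu, mu_x, mu_y >= 0
Complementary slackness: mu*(4x + y - 16) = 0, mu_x*x = 0, mu_y*y = 0
(0, 0) is infeasible (4*0 + 1*0 < 16), so if mu = 0 stationarity would force x = mu_x/2 >= 0, y = mu_y/2 >= 0 with mu_x*x = mu_y*y = 0, i.e. x = y = 0: contradiction. Hence mu > 0 and 4x + y = 16 is active.
Try x > 0, y > 0 (so mu_x = mu_y = 0): x = 4*mu/2, y = 1*mu/2
Substitute: 4*(4*mu/2) + 1*(1*mu/2) = 16
  mu*17/2 = 16 => mu = 32/17
x* = 64/17 > 0, y* = 16/17 > 0, consistent with mu_x = mu_y = 0.
f is convex and the constraints are linear, so this KKT point is the global minimum.
f* = 256/17
Active constraints: 4x + y >= 16 (holds with equality, mu = 32/17 > 0); x >= 0 and y >= 0 are inactive (mu_x = mu_y = 0).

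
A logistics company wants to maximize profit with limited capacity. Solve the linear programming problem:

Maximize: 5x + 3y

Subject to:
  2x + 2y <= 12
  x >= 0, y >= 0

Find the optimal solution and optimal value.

The feasible region has vertices at [(0, 0), (6, 0), (0, 6)].
Checking objective 5x + 3y at each vertex:
  (0, 0): 5*0 + 3*0 = 0
  (6, 0): 5*6 + 3*0 = 30
  (0, 6): 5*0 + 3*6 = 18
Maximum is 30 at (6, 0).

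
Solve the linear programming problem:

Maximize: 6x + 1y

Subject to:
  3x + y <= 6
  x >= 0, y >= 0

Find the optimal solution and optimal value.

The feasible region has vertices at [(0, 0), (2, 0), (0, 6)].
Checking objective 6x + 1y at each vertex:
  (0, 0): 6*0 + 1*0 = 0
  (2, 0): 6*2 + 1*0 = 12
  (0, 6): 6*0 + 1*6 = 6
Maximum is 12 at (2, 0).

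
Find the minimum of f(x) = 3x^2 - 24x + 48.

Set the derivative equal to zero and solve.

f(x) = 3x^2 - 24x + 48
f'(x) = 6x + (-24) = 0
x = 24/6 = 4
f(4) = 0
Since f''(x) = 6 > 0, this is a minimum.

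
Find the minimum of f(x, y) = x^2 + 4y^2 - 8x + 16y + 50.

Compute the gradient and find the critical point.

f(x,y) = x^2 + 4y^2 - 8x + 16y + 50
df/dx = 2x + (-8) = 0  =>  x = 4
df/dy = 8y + (16) = 0  =>  y = -2
f(4, -2) = 1*(4)^2 + 4*(-2)^2 + -8*(4) + 16*(-2) + 50 = 18
Hessian is diagonal with entries 2, 8 > 0, so this is a minimum.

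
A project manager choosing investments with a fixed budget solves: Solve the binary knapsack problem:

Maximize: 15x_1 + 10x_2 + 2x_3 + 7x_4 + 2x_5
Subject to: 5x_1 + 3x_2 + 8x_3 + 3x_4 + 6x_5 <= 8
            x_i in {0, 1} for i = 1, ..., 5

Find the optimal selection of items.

Items: item 1 (v=15, w=5), item 2 (v=10, w=3), item 3 (v=2, w=8), item 4 (v=7, w=3), item 5 (v=2, w=6)
Capacity: 8
Checking all 32 subsets (w = total weight, v = total value):
  {}: w = 0, v = 0
  {1}: w = 5, v = 15
  {2}: w = 3, v = 10
  {3}: w = 8, v = 2
  {4}: w = 3, v = 7
  {5}: w = 6, v = 2
  {1, 2}: w = 8, v = 25
  {1, 3}: w = 13 > 8, infeasible
  {1, 4}: w = 8, v = 22
  {1, 5}: w = 11 > 8, infeasible
  {2, 3}: w = 11 > 8, infeasible
  {2, 4}: w = 6, v = 17
  {2, 5}: w = 9 > 8, infeasible
  {3, 4}: w = 11 > 8, infeasible
  {3, 5}: w = 14 > 8, infeasible
  {4, 5}: w = 9 > 8, infeasible
  {1, 2, 3}: w = 16 > 8, infeasible
  {1, 2, 4}: w = 11 > 8, infeasible
  {1, 2, 5}: w = 14 > 8, infeasible
  {1, 3, 4}: w = 16 > 8, infeasible
  {1, 3, 5}: w = 19 > 8, infeasible
  {1, 4, 5}: w = 14 > 8, infeasible
  {2, 3, 4}: w = 14 > 8, infeasible
  {2, 3, 5}: w = 17 > 8, infeasible
  {2, 4, 5}: w = 12 > 8, infeasible
  {3, 4, 5}: w = 17 > 8, infeasible
  {1, 2, 3, 4}: w = 19 > 8, infeasible
  {1, 2, 3, 5}: w = 22 > 8, infeasible
  {1, 2, 4, 5}: w = 17 > 8, infeasible
  {1, 3, 4, 5}: w = 22 > 8, infeasible
  {2, 3, 4, 5}: w = 20 > 8, infeasible
  {1, 2, 3, 4, 5}: w = 25 > 8, infeasible
Best feasible subset: items [1, 2]
Total weight: 8 <= 8, total value: 25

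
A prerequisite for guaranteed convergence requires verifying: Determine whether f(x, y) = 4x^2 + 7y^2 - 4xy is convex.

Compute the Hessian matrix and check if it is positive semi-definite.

f(x,y) = 4x^2 + 7y^2 - 4xy
Hessian H = [[8, -4], [-4, 14]]
trace(H) = 22, det(H) = 96
Eigenvalues: (22 +/- sqrt(100)) / 2 = 16, 6
Since both eigenvalues > 0, f is convex.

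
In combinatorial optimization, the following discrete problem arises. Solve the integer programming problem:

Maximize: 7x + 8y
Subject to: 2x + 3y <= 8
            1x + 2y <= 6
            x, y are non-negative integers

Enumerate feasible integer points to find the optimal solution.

Constraint 1: 2x + 3y <= 8
Constraint 2: 1x + 2y <= 6
Feasible x range (need y >= 0): 0 <= x <= min(8/2, 6/1) => x in {0, ..., 4}.
Enumerate feasible integer points row by row (the coefficient of y is 8 > 0, so for each x the largest feasible y gives the best value):
  x = 0: y <= min((8 - 2*0)/3, (6 - 1*0)/2) => y in {0, ..., 2}; best 7*0 + 8*2 = 16
  x = 1: y <= min((8 - 2*1)/3, (6 - 1*1)/2) => y in {0, ..., 2}; best 7*1 + 8*2 = 23
  x = 2: y <= min((8 - 2*2)/3, (6 - 1*2)/2) => y in {0, ..., 1}; best 7*2 + 8*1 = 22
  x = 3: y <= min((8 - 2*3)/3, (6 - 1*3)/2) => y in {0}; best 7*3 + 8*0 = 21
  x = 4: y <= min((8 - 2*4)/3, (6 - 1*4)/2) => y in {0}; best 7*4 + 8*0 = 28
The maximum 7x + 8y = 28 is achieved at x = 4, y = 0.
Check: 2*4 + 3*0 = 8 <= 8 and 1*4 + 2*0 = 4 <= 6.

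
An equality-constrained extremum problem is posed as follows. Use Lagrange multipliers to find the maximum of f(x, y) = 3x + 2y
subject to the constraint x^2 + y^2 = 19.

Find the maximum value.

Set up Lagrange conditions: grad f = lambda * grad g
  3 = 2*lambda*x
  2 = 2*lambda*y
From these: x/y = 3/2, so x = 3t, y = 2t for some t.
Substitute into constraint: (3t)^2 + (2t)^2 = 19
  t^2 * 13 = 19
  t = sqrt(19/13)
Maximum = 3*x + 2*y = (3^2 + 2^2)*t = 13 * sqrt(19/13) = sqrt(247)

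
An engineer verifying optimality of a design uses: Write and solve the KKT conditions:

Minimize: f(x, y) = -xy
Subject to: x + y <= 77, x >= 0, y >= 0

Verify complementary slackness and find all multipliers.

Problem: min -xy s.t. x + y <= 77 (multiplier lambda), x >= 0 (mu_x), y >= 0 (mu_y)
KKT stationarity: -y + lambda - mu_x = 0, -x + lambda - mu_y = 0, with lambda, mu_x, mu_y >= 0
Complementary slackness: lambda*(x + y - 77) = 0, mu_x*x = 0, mu_y*y = 0
If lambda = 0: y = -mu_x <= 0 and x = -mu_y <= 0 force x = y = 0 with f = 0; but x = y = 77/2 is feasible with f = -5929/4 < 0, so this is not the minimum. Hence lambda > 0 and x + y = 77.
Try x > 0, y > 0 (so mu_x = mu_y = 0): y = lambda, x = lambda => x = y = lambda
x + y = 77 => 2*lambda = 77 => lambda = 77/2
x* = y* = 77/2 > 0, consistent with mu_x = mu_y = 0.
(Any feasible point with x = 0 or y = 0 has f = 0 > -5929/4, so the minimum is not on those boundaries.)
min(-xy) = -5929/4 (i.e. max xy = 5929/4)
Multipliers: lambda = 77/2, mu_x = 0, mu_y = 0
Complementary slackness: lambda*(x + y - 77) = 77/2*(77/2 + 77/2 - 77) = 0, mu_x*x = 0*77/2 = 0, mu_y*y = 0*77/2 = 0. Satisfied.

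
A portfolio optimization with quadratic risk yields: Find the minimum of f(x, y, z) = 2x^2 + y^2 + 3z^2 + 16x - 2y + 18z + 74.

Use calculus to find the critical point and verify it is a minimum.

f(x,y,z) = 2x^2 + y^2 + 3z^2 + 16x - 2y + 18z + 74
df/dx = 4x + (16) = 0 => x = -4
df/dy = 2y + (-2) = 0 => y = 1
df/dz = 6z + (18) = 0 => z = -3
f(-4,1,-3) = 2*(-4)^2 + 1*(1)^2 + 3*(-3)^2 + 16*(-4) + -2*(1) + 18*(-3) + 74 = 14
Hessian is diagonal with entries 4, 2, 6 > 0, confirmed minimum.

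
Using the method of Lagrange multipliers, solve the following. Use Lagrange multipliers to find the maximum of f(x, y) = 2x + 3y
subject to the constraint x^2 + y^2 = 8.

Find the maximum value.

Set up Lagrange conditions: grad f = lambda * grad g
  2 = 2*lambda*x
  3 = 2*lambda*y
From these: x/y = 2/3, so x = 2t, y = 3t for some t.
Substitute into constraint: (2t)^2 + (3t)^2 = 8
  t^2 * 13 = 8
  t = sqrt(8/13)
Maximum = 2*x + 3*y = (2^2 + 3^2)*t = 13 * sqrt(8/13) = sqrt(104)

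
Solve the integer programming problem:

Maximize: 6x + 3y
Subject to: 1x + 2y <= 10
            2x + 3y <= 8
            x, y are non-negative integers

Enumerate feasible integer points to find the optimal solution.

Constraint 1: 1x + 2y <= 10
Constraint 2: 2x + 3y <= 8
Feasible x range (need y >= 0): 0 <= x <= min(10/1, 8/2) => x in {0, ..., 4}.
Enumerate feasible integer points row by row (the coefficient of y is 3 > 0, so for each x the largest feasible y gives the best value):
  x = 0: y <= min((10 - 1*0)/2, (8 - 2*0)/3) => y in {0, ..., 2}; best 6*0 + 3*2 = 6
  x = 1: y <= min((10 - 1*1)/2, (8 - 2*1)/3) => y in {0, ..., 2}; best 6*1 + 3*2 = 12
  x = 2: y <= min((10 - 1*2)/2, (8 - 2*2)/3) => y in {0, ..., 1}; best 6*2 + 3*1 = 15
  x = 3: y <= min((10 - 1*3)/2, (8 - 2*3)/3) => y in {0}; best 6*3 + 3*0 = 18
  x = 4: y <= min((10 - 1*4)/2, (8 - 2*4)/3) => y in {0}; best 6*4 + 3*0 = 24
The maximum 6x + 3y = 24 is achieved at x = 4, y = 0.
Check: 1*4 + 2*0 = 4 <= 10 and 2*4 + 3*0 = 8 <= 8.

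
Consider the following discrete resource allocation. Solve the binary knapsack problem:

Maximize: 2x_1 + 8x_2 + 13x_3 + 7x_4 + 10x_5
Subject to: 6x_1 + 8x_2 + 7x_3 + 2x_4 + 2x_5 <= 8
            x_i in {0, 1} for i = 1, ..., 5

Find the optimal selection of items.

Items: item 1 (v=2, w=6), item 2 (v=8, w=8), item 3 (v=13, w=7), item 4 (v=7, w=2), item 5 (v=10, w=2)
Capacity: 8
Checking all 32 subsets (w = total weight, v = total value):
  {}: w = 0, v = 0
  {1}: w = 6, v = 2
  {2}: w = 8, v = 8
  {3}: w = 7, v = 13
  {4}: w = 2, v = 7
  {5}: w = 2, v = 10
  {1, 2}: w = 14 > 8, infeasible
  {1, 3}: w = 13 > 8, infeasible
  {1, 4}: w = 8, v = 9
  {1, 5}: w = 8, v = 12
  {2, 3}: w = 15 > 8, infeasible
  {2, 4}: w = 10 > 8, infeasible
  {2, 5}: w = 10 > 8, infeasible
  {3, 4}: w = 9 > 8, infeasible
  {3, 5}: w = 9 > 8, infeasible
  {4, 5}: w = 4, v = 17
  {1, 2, 3}: w = 21 > 8, infeasible
  {1, 2, 4}: w = 16 > 8, infeasible
  {1, 2, 5}: w = 16 > 8, infeasible
  {1, 3, 4}: w = 15 > 8, infeasible
  {1, 3, 5}: w = 15 > 8, infeasible
  {1, 4, 5}: w = 10 > 8, infeasible
  {2, 3, 4}: w = 17 > 8, infeasible
  {2, 3, 5}: w = 17 > 8, infeasible
  {2, 4, 5}: w = 12 > 8, infeasible
  {3, 4, 5}: w = 11 > 8, infeasible
  {1, 2, 3, 4}: w = 23 > 8, infeasible
  {1, 2, 3, 5}: w = 23 > 8, infeasible
  {1, 2, 4, 5}: w = 18 > 8, infeasible
  {1, 3, 4, 5}: w = 17 > 8, infeasible
  {2, 3, 4, 5}: w = 19 > 8, infeasible
  {1, 2, 3, 4, 5}: w = 25 > 8, infeasible
Best feasible subset: items [4, 5]
Total weight: 4 <= 8, total value: 17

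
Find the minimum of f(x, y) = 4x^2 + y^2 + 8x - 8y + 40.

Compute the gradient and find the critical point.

f(x,y) = 4x^2 + y^2 + 8x - 8y + 40
df/dx = 8x + (8) = 0  =>  x = -1
df/dy = 2y + (-8) = 0  =>  y = 4
f(-1, 4) = 4*(-1)^2 + 1*(4)^2 + 8*(-1) + -8*(4) + 40 = 20
Hessian is diagonal with entries 8, 2 > 0, so this is a minimum.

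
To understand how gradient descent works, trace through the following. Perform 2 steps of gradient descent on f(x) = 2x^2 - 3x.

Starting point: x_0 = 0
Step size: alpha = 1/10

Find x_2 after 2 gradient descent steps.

f(x) = 2x^2 - 3x, f'(x) = 4x + (-3)
Step 1: f'(0) = -3, x_1 = 0 - 1/10 * -3 = 3/10
Step 2: f'(3/10) = -9/5, x_2 = 3/10 - 1/10 * -9/5 = 12/25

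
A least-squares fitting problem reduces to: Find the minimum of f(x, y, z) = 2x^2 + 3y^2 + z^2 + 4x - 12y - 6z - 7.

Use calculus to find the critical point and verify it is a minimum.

f(x,y,z) = 2x^2 + 3y^2 + z^2 + 4x - 12y - 6z - 7
df/dx = 4x + (4) = 0 => x = -1
df/dy = 6y + (-12) = 0 => y = 2
df/dz = 2z + (-6) = 0 => z = 3
f(-1,2,3) = 2*(-1)^2 + 3*(2)^2 + 1*(3)^2 + 4*(-1) + -12*(2) + -6*(3) + -7 = -30
Hessian is diagonal with entries 4, 6, 2 > 0, confirmed minimum.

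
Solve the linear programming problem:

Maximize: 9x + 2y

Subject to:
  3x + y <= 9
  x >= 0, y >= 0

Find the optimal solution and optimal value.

The feasible region has vertices at [(0, 0), (3, 0), (0, 9)].
Checking objective 9x + 2y at each vertex:
  (0, 0): 9*0 + 2*0 = 0
  (3, 0): 9*3 + 2*0 = 27
  (0, 9): 9*0 + 2*9 = 18
Maximum is 27 at (3, 0).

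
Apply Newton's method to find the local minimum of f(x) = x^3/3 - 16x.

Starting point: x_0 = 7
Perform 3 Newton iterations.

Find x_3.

f(x) = x^3/3 - 16x
f'(x) = x^2 - 16, f''(x) = 2x
Newton update: x_{n+1} = x_n - (x_n^2 - 16)/(2*x_n)
Step 1: x_0 = 7, f'=33, f''=14, x_1 = 65/14
Step 2: x_1 = 65/14, f'=1089/196, f''=65/7, x_2 = 7361/1820
Step 3: x_2 = 7361/1820, f'=1185921/3312400, f''=7361/910, x_3 = 107182721/26794040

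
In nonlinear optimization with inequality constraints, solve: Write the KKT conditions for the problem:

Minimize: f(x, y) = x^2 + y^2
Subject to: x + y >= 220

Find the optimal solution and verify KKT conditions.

KKT conditions for min x^2 + y^2 s.t. x + y >= 220:
Stationarity: 2x = mu, 2y = mu
So x = y = mu/2.
Complementary slackness: mu*(x + y - 220) = 0
Primal feasibility: x + y >= 220; dual feasibility: mu >= 0
If mu = 0 then x = y = 0, but 0 + 0 < 220 is infeasible, so the constraint is active.
Constraint active: x + y = 2*(mu/2) = 220 => mu = 220
x = y = 110, f = 24200
Verify: stationarity 2*110 = 220 = mu; primal 110 + 110 = 220 >= 220; dual mu = 220 >= 0; complementary slackness 220*(220 - 220) = 0. All KKT conditions hold.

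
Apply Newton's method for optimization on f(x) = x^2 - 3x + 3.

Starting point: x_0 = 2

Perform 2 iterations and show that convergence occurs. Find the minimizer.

f(x) = x^2 - 3x + 3, f'(x) = 2x + (-3), f''(x) = 2
Step 1: f'(2) = 1, x_1 = 2 - 1/2 = 3/2
Step 2: f'(3/2) = 0, x_2 = 3/2 (converged)
Newton's method converges in 1 step for quadratics.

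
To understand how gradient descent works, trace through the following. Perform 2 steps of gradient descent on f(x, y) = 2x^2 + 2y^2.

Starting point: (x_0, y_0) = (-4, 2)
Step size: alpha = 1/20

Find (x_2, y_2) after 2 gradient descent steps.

f(x,y) = 2x^2 + 2y^2
grad_x = 4x + 0y, grad_y = 4y + 0x
Step 1: grad = (-16, 8), (-16/5, 8/5)
Step 2: grad = (-64/5, 32/5), (-64/25, 32/25)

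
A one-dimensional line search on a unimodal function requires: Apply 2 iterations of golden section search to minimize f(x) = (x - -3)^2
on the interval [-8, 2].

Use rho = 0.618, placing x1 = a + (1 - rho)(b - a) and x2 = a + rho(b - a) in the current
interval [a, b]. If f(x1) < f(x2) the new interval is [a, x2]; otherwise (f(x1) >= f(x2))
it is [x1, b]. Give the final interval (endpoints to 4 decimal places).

Golden section search for min of f(x) = (x - -3)^2 on [-8, 2].
Each step: x1 = a + (1 - rho)(b - a), x2 = a + rho(b - a); if f(x1) < f(x2) keep [a, x2], otherwise keep [x1, b].
Step 1: [-8.0000, 2.0000], x1=-4.1800 (f=1.3924), x2=-1.8200 (f=1.3924); f(x1) = f(x2) (tie, not '<') => keep [-4.1800, 2.0000]
Step 2: [-4.1800, 2.0000], x1=-1.8192 (f=1.3942), x2=-0.3608 (f=6.9656); f(x1) < f(x2) => keep [-4.1800, -0.3608]
Final interval: [-4.1800, -0.3608]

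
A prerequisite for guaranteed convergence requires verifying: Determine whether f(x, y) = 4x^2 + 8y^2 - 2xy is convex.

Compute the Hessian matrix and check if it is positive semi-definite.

f(x,y) = 4x^2 + 8y^2 - 2xy
Hessian H = [[8, -2], [-2, 16]]
trace(H) = 24, det(H) = 124
Eigenvalues: (24 +/- sqrt(80)) / 2 = 16.47, 7.528
Since both eigenvalues > 0, f is convex.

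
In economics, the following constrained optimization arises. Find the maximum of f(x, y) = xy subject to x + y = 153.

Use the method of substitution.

Substitute y = 153 - x into f(x,y) = xy:
g(x) = x(153 - x) = 153x - x^2
g'(x) = 153 - 2x = 0  =>  x = 153/2
y = 153 - 153/2 = 153/2
Maximum value = (153/2) * (153/2) = 23409/4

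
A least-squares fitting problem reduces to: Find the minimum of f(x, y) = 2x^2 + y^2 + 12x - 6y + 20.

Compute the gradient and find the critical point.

f(x,y) = 2x^2 + y^2 + 12x - 6y + 20
df/dx = 4x + (12) = 0  =>  x = -3
df/dy = 2y + (-6) = 0  =>  y = 3
f(-3, 3) = 2*(-3)^2 + 1*(3)^2 + 12*(-3) + -6*(3) + 20 = -7
Hessian is diagonal with entries 4, 2 > 0, so this is a minimum.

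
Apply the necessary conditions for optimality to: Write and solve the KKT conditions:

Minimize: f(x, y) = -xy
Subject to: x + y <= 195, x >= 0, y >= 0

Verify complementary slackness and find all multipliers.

Problem: min -xy s.t. x + y <= 195 (multiplier lambda), x >= 0 (mu_x), y >= 0 (mu_y)
KKT stationarity: -y + lambda - mu_x = 0, -x + lambda - mu_y = 0, with lambda, mu_x, mu_y >= 0
Complementary slackness: lambda*(x + y - 195) = 0, mu_x*x = 0, mu_y*y = 0
If lambda = 0: y = -mu_x <= 0 and x = -mu_y <= 0 force x = y = 0 with f = 0; but x = y = 195/2 is feasible with f = -38025/4 < 0, so this is not the minimum. Hence lambda > 0 and x + y = 195.
Try x > 0, y > 0 (so mu_x = mu_y = 0): y = lambda, x = lambda => x = y = lambda
x + y = 195 => 2*lambda = 195 => lambda = 195/2
x* = y* = 195/2 > 0, consistent with mu_x = mu_y = 0.
(Any feasible point with x = 0 or y = 0 has f = 0 > -38025/4, so the minimum is not on those boundaries.)
min(-xy) = -38025/4 (i.e. max xy = 38025/4)
Multipliers: lambda = 195/2, mu_x = 0, mu_y = 0
Complementary slackness: lambda*(x + y - 195) = 195/2*(195/2 + 195/2 - 195) = 0, mu_x*x = 0*195/2 = 0, mu_y*y = 0*195/2 = 0. Satisfied.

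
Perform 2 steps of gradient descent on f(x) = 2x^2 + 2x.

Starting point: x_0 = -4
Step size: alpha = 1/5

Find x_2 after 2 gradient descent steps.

f(x) = 2x^2 + 2x, f'(x) = 4x + (2)
Step 1: f'(-4) = -14, x_1 = -4 - 1/5 * -14 = -6/5
Step 2: f'(-6/5) = -14/5, x_2 = -6/5 - 1/5 * -14/5 = -16/25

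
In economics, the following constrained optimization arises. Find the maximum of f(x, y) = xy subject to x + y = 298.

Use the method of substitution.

Substitute y = 298 - x into f(x,y) = xy:
g(x) = x(298 - x) = 298x - x^2
g'(x) = 298 - 2x = 0  =>  x = 149
y = 298 - 149 = 149
Maximum value = 149 * 149 = 22201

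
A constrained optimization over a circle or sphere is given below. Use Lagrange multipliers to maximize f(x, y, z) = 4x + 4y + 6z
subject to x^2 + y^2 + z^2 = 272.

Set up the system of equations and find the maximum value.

Lagrange conditions: 4 = 2*lambda*x, 4 = 2*lambda*y, 6 = 2*lambda*z
So x:4 = y:4 = z:6, i.e. x = 4t, y = 4t, z = 6t
Constraint: t^2*(4^2 + 4^2 + 6^2) = 272
  t^2 * 68 = 272  =>  t = sqrt(4)
Maximum = 4*4t + 4*4t + 6*6t = 68*sqrt(4) = 136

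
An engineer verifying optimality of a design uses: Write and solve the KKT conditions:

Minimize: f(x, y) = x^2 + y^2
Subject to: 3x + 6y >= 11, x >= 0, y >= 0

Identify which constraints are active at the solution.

KKT conditions for min x^2 + y^2 s.t. 3x + 6y >= 11, x >= 0, y >= 0:
Stationarity: 2x = mu*3 + mu_x, 2y = mu*6 + mu_y, with mu, mu_x, mu_y >= 0
Complementary slackness: mu*(3x + 6y - 11) = 0, mu_x*x = 0, mu_y*y = 0
(0, 0) is infeasible (3*0 + 6*0 < 11), so if mu = 0 stationarity would force x = mu_x/2 >= 0, y = mu_y/2 >= 0 with mu_x*x = mu_y*y = 0, i.e. x = y = 0: contradiction. Hence mu > 0 and 3x + 6y = 11 is active.
Try x > 0, y > 0 (so mu_x = mu_y = 0): x = 3*mu/2, y = 6*mu/2
Substitute: 3*(3*mu/2) + 6*(6*mu/2) = 11
  mu*45/2 = 11 => mu = 22/45
x* = 11/15 > 0, y* = 22/15 > 0, consistent with mu_x = mu_y = 0.
f is convex and the constraints are linear, so this KKT point is the global minimum.
f* = 121/45
Active constraints: 3x + 6y >= 11 (holds with equality, mu = 22/45 > 0); x >= 0 and y >= 0 are inactive (mu_x = mu_y = 0).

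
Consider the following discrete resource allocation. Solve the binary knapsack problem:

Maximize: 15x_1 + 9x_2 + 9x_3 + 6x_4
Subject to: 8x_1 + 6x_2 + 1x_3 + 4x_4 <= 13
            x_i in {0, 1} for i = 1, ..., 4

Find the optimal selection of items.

Items: item 1 (v=15, w=8), item 2 (v=9, w=6), item 3 (v=9, w=1), item 4 (v=6, w=4)
Capacity: 13
Checking all 16 subsets (w = total weight, v = total value):
  {}: w = 0, v = 0
  {1}: w = 8, v = 15
  {2}: w = 6, v = 9
  {3}: w = 1, v = 9
  {4}: w = 4, v = 6
  {1, 2}: w = 14 > 13, infeasible
  {1, 3}: w = 9, v = 24
  {1, 4}: w = 12, v = 21
  {2, 3}: w = 7, v = 18
  {2, 4}: w = 10, v = 15
  {3, 4}: w = 5, v = 15
  {1, 2, 3}: w = 15 > 13, infeasible
  {1, 2, 4}: w = 18 > 13, infeasible
  {1, 3, 4}: w = 13, v = 30
  {2, 3, 4}: w = 11, v = 24
  {1, 2, 3, 4}: w = 19 > 13, infeasible
Best feasible subset: items [1, 3, 4]
Total weight: 13 <= 13, total value: 30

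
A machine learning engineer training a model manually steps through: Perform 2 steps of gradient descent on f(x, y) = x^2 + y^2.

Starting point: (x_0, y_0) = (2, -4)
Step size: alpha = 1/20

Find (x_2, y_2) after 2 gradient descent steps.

f(x,y) = x^2 + y^2
grad_x = 2x + 0y, grad_y = 2y + 0x
Step 1: grad = (4, -8), (9/5, -18/5)
Step 2: grad = (18/5, -36/5), (81/50, -81/25)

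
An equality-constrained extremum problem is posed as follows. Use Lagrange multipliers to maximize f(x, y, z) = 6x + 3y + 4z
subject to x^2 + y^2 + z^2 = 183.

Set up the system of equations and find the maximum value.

Lagrange conditions: 6 = 2*lambda*x, 3 = 2*lambda*y, 4 = 2*lambda*z
So x:6 = y:3 = z:4, i.e. x = 6t, y = 3t, z = 4t
Constraint: t^2*(6^2 + 3^2 + 4^2) = 183
  t^2 * 61 = 183  =>  t = sqrt(3)
Maximum = 6*6t + 3*3t + 4*4t = 61*sqrt(3) = sqrt(11163)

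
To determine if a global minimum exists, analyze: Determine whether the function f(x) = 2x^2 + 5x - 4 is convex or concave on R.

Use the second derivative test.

f(x) = 2x^2 + 5x - 4
f'(x) = 4x + 5
f''(x) = 4
Since f''(x) = 4 > 0 for all x, f is convex on R.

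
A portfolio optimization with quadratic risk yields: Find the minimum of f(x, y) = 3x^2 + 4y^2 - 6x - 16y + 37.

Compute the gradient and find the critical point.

f(x,y) = 3x^2 + 4y^2 - 6x - 16y + 37
df/dx = 6x + (-6) = 0  =>  x = 1
df/dy = 8y + (-16) = 0  =>  y = 2
f(1, 2) = 3*(1)^2 + 4*(2)^2 + -6*(1) + -16*(2) + 37 = 18
Hessian is diagonal with entries 6, 8 > 0, so this is a minimum.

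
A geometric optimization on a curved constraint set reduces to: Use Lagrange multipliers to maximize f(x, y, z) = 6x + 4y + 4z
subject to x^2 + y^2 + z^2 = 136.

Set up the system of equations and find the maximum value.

Lagrange conditions: 6 = 2*lambda*x, 4 = 2*lambda*y, 4 = 2*lambda*z
So x:6 = y:4 = z:4, i.e. x = 6t, y = 4t, z = 4t
Constraint: t^2*(6^2 + 4^2 + 4^2) = 136
  t^2 * 68 = 136  =>  t = sqrt(2)
Maximum = 6*6t + 4*4t + 4*4t = 68*sqrt(2) = sqrt(9248)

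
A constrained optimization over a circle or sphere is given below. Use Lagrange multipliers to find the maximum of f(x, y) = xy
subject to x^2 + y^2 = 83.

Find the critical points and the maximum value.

Lagrange conditions: y = 2*lambda*x and x = 2*lambda*y
If x = 0 then y = 0, violating the constraint, so x, y != 0.
Dividing: y/x = x/y => x^2 = y^2 => y = x or y = -x
Constraint: 2x^2 = 83 => x^2 = 83/2 => x = +/-sqrt(83/2)
Critical points: (sqrt(83/2), sqrt(83/2)), (-sqrt(83/2), -sqrt(83/2)), (sqrt(83/2), -sqrt(83/2)), (-sqrt(83/2), sqrt(83/2))
  y = x:  xy = x^2 = 83/2  at (sqrt(83/2), sqrt(83/2)) and (-sqrt(83/2), -sqrt(83/2))
  y = -x: xy = -x^2 = -83/2 at (sqrt(83/2), -sqrt(83/2)) and (-sqrt(83/2), sqrt(83/2))
Maximum xy = 83/2 at (sqrt(83/2), sqrt(83/2)) and (-sqrt(83/2), -sqrt(83/2))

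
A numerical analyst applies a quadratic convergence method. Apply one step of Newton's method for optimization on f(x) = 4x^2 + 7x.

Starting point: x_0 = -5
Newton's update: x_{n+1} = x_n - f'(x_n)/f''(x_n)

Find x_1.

f(x) = 4x^2 + 7x
f'(x) = 8x + (7), f''(x) = 8
Newton step: x_1 = x_0 - f'(x_0)/f''(x_0)
f'(-5) = -33
x_1 = -5 - -33/8 = -7/8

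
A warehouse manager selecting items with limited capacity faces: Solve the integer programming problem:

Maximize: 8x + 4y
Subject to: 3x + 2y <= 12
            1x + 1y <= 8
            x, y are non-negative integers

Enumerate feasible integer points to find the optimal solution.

Constraint 1: 3x + 2y <= 12
Constraint 2: 1x + 1y <= 8
Feasible x range (need y >= 0): 0 <= x <= min(12/3, 8/1) => x in {0, ..., 4}.
Enumerate feasible integer points row by row (the coefficient of y is 4 > 0, so for each x the largest feasible y gives the best value):
  x = 0: y <= min((12 - 3*0)/2, (8 - 1*0)/1) => y in {0, ..., 6}; best 8*0 + 4*6 = 24
  x = 1: y <= min((12 - 3*1)/2, (8 - 1*1)/1) => y in {0, ..., 4}; best 8*1 + 4*4 = 24
  x = 2: y <= min((12 - 3*2)/2, (8 - 1*2)/1) => y in {0, ..., 3}; best 8*2 + 4*3 = 28
  x = 3: y <= min((12 - 3*3)/2, (8 - 1*3)/1) => y in {0, ..., 1}; best 8*3 + 4*1 = 28
  x = 4: y <= min((12 - 3*4)/2, (8 - 1*4)/1) => y in {0}; best 8*4 + 4*0 = 32
The maximum 8x + 4y = 32 is achieved at x = 4, y = 0.
Check: 3*4 + 2*0 = 12 <= 12 and 1*4 + 1*0 = 4 <= 8.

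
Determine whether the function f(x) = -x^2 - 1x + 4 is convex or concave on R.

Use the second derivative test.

f(x) = -x^2 - 1x + 4
f'(x) = -2x - 1
f''(x) = -2
Since f''(x) = -2 < 0 for all x, f is concave on R.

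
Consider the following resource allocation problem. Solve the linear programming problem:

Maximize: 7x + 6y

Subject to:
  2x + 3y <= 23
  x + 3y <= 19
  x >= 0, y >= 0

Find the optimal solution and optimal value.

Feasible vertices: (0, 0), (0, 19/3), (4, 5), (23/2, 0)
Objective 7x + 6y at each:
  (0, 0): 0
  (0, 19/3): 38
  (4, 5): 58
  (23/2, 0): 161/2
Maximum is 161/2 at (23/2, 0).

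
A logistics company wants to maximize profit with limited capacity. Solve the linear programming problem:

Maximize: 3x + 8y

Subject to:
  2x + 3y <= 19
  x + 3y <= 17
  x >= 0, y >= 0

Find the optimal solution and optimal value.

Feasible vertices: (0, 0), (0, 17/3), (2, 5), (19/2, 0)
Objective 3x + 8y at each:
  (0, 0): 0
  (0, 17/3): 136/3
  (2, 5): 46
  (19/2, 0): 57/2
Maximum is 46 at (2, 5).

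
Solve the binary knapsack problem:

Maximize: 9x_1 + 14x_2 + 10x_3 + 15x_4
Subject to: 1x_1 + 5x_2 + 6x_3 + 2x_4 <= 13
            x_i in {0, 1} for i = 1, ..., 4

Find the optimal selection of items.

Items: item 1 (v=9, w=1), item 2 (v=14, w=5), item 3 (v=10, w=6), item 4 (v=15, w=2)
Capacity: 13
Checking all 16 subsets (w = total weight, v = total value):
  {}: w = 0, v = 0
  {1}: w = 1, v = 9
  {2}: w = 5, v = 14
  {3}: w = 6, v = 10
  {4}: w = 2, v = 15
  {1, 2}: w = 6, v = 23
  {1, 3}: w = 7, v = 19
  {1, 4}: w = 3, v = 24
  {2, 3}: w = 11, v = 24
  {2, 4}: w = 7, v = 29
  {3, 4}: w = 8, v = 25
  {1, 2, 3}: w = 12, v = 33
  {1, 2, 4}: w = 8, v = 38
  {1, 3, 4}: w = 9, v = 34
  {2, 3, 4}: w = 13, v = 39
  {1, 2, 3, 4}: w = 14 > 13, infeasible
Best feasible subset: items [2, 3, 4]
Total weight: 13 <= 13, total value: 39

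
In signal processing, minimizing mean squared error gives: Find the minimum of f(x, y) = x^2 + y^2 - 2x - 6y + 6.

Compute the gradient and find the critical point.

f(x,y) = x^2 + y^2 - 2x - 6y + 6
df/dx = 2x + (-2) = 0  =>  x = 1
df/dy = 2y + (-6) = 0  =>  y = 3
f(1, 3) = 1*(1)^2 + 1*(3)^2 + -2*(1) + -6*(3) + 6 = -4
Hessian is diagonal with entries 2, 2 > 0, so this is a minimum.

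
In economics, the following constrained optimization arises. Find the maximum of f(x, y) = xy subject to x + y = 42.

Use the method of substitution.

Substitute y = 42 - x into f(x,y) = xy:
g(x) = x(42 - x) = 42x - x^2
g'(x) = 42 - 2x = 0  =>  x = 21
y = 42 - 21 = 21
Maximum value = 21 * 21 = 441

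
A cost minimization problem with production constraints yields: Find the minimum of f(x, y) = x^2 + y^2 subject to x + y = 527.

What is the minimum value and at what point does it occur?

Substitute y = 527 - x into f(x,y) = x^2 + y^2:
g(x) = x^2 + (527 - x)^2 = 2x^2 - 1054x + 277729
g'(x) = 4x - 1054 = 0  =>  x = 527/2
y = 527 - 527/2 = 527/2
Minimum value = (527/2)^2 + (527/2)^2 = 277729/2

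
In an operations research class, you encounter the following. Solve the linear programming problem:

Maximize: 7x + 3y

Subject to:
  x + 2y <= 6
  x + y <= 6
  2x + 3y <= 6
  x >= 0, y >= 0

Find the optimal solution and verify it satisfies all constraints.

Feasible vertices: (0, 0), (0, 2), (3, 0)
Objective 7x + 3y at each vertex:
  (0, 0): 0
  (0, 2): 6
  (3, 0): 21
Maximum is 21 at (3, 0).
Verify constraints at (x, y) = (3, 0):
  1*3 + 2*0 = 3 <= 6
  1*3 + 1*0 = 3 <= 6
  2*3 + 3*0 = 6 <= 6 (active)
  x = 3 >= 0, y = 0 >= 0. All constraints satisfied.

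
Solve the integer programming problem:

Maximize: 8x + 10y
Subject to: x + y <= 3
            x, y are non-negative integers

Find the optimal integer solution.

Objective: 8x + 10y, constraint: x + y <= 3
Coefficient of y is 10 > coefficient of x is 8, so allocate the entire budget to y.
Optimal: x = 0, y = 3, value = 30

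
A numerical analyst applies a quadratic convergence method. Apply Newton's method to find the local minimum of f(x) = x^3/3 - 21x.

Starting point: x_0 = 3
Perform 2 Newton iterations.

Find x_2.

f(x) = x^3/3 - 21x
f'(x) = x^2 - 21, f''(x) = 2x
Newton update: x_{n+1} = x_n - (x_n^2 - 21)/(2*x_n)
Step 1: x_0 = 3, f'=-12, f''=6, x_1 = 5
Step 2: x_1 = 5, f'=4, f''=10, x_2 = 23/5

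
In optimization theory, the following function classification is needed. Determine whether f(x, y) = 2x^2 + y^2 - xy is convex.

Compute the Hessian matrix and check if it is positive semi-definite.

f(x,y) = 2x^2 + y^2 - xy
Hessian H = [[4, -1], [-1, 2]]
trace(H) = 6, det(H) = 7
Eigenvalues: (6 +/- sqrt(8)) / 2 = 4.414, 1.586
Since both eigenvalues > 0, f is convex.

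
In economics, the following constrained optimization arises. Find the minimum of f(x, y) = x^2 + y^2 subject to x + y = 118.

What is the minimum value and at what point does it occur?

Substitute y = 118 - x into f(x,y) = x^2 + y^2:
g(x) = x^2 + (118 - x)^2 = 2x^2 - 236x + 13924
g'(x) = 4x - 236 = 0  =>  x = 59
y = 118 - 59 = 59
Minimum value = 59^2 + 59^2 = 6962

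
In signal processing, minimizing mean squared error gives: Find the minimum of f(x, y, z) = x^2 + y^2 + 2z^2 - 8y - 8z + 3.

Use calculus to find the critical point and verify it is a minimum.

f(x,y,z) = x^2 + y^2 + 2z^2 - 8y - 8z + 3
df/dx = 2x + (0) = 0 => x = 0
df/dy = 2y + (-8) = 0 => y = 4
df/dz = 4z + (-8) = 0 => z = 2
f(0,4,2) = 1*(0)^2 + 1*(4)^2 + 2*(2)^2 + -8*(4) + -8*(2) + 3 = -21
Hessian is diagonal with entries 2, 2, 4 > 0, confirmed minimum.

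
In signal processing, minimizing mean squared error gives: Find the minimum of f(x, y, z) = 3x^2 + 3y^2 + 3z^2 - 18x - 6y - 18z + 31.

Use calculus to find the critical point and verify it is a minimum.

f(x,y,z) = 3x^2 + 3y^2 + 3z^2 - 18x - 6y - 18z + 31
df/dx = 6x + (-18) = 0 => x = 3
df/dy = 6y + (-6) = 0 => y = 1
df/dz = 6z + (-18) = 0 => z = 3
f(3,1,3) = 3*(3)^2 + 3*(1)^2 + 3*(3)^2 + -18*(3) + -6*(1) + -18*(3) + 31 = -26
Hessian is diagonal with entries 6, 6, 6 > 0, confirmed minimum.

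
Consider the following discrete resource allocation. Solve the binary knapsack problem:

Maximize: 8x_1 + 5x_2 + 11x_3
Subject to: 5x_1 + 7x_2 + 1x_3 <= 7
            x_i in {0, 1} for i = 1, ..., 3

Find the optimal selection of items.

Items: item 1 (v=8, w=5), item 2 (v=5, w=7), item 3 (v=11, w=1)
Capacity: 7
Checking all 8 subsets (w = total weight, v = total value):
  {}: w = 0, v = 0
  {1}: w = 5, v = 8
  {2}: w = 7, v = 5
  {3}: w = 1, v = 11
  {1, 2}: w = 12 > 7, infeasible
  {1, 3}: w = 6, v = 19
  {2, 3}: w = 8 > 7, infeasible
  {1, 2, 3}: w = 13 > 7, infeasible
Best feasible subset: items [1, 3]
Total weight: 6 <= 7, total value: 19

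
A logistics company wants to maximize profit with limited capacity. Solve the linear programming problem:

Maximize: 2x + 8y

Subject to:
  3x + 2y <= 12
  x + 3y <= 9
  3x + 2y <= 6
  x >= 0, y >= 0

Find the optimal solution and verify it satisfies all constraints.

Feasible vertices: (0, 0), (0, 3), (2, 0)
Objective 2x + 8y at each vertex:
  (0, 0): 0
  (0, 3): 24
  (2, 0): 4
Maximum is 24 at (0, 3).
Verify constraints at (x, y) = (0, 3):
  3*0 + 2*3 = 6 <= 12
  1*0 + 3*3 = 9 <= 9 (active)
  3*0 + 2*3 = 6 <= 6 (active)
  x = 0 >= 0, y = 3 >= 0. All constraints satisfied.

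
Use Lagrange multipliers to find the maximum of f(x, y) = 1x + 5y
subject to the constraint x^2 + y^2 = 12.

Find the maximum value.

Set up Lagrange conditions: grad f = lambda * grad g
  1 = 2*lambda*x
  5 = 2*lambda*y
From these: x/y = 1/5, so x = 1t, y = 5t for some t.
Substitute into constraint: (1t)^2 + (5t)^2 = 12
  t^2 * 26 = 12
  t = sqrt(12/26)
Maximum = 1*x + 5*y = (1^2 + 5^2)*t = 26 * sqrt(12/26) = sqrt(312)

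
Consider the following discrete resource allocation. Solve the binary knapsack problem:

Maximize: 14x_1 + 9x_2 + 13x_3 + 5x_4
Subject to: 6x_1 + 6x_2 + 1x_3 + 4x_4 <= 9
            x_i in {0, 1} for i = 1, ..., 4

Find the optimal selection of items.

Items: item 1 (v=14, w=6), item 2 (v=9, w=6), item 3 (v=13, w=1), item 4 (v=5, w=4)
Capacity: 9
Checking all 16 subsets (w = total weight, v = total value):
  {}: w = 0, v = 0
  {1}: w = 6, v = 14
  {2}: w = 6, v = 9
  {3}: w = 1, v = 13
  {4}: w = 4, v = 5
  {1, 2}: w = 12 > 9, infeasible
  {1, 3}: w = 7, v = 27
  {1, 4}: w = 10 > 9, infeasible
  {2, 3}: w = 7, v = 22
  {2, 4}: w = 10 > 9, infeasible
  {3, 4}: w = 5, v = 18
  {1, 2, 3}: w = 13 > 9, infeasible
  {1, 2, 4}: w = 16 > 9, infeasible
  {1, 3, 4}: w = 11 > 9, infeasible
  {2, 3, 4}: w = 11 > 9, infeasible
  {1, 2, 3, 4}: w = 17 > 9, infeasible
Best feasible subset: items [1, 3]
Total weight: 7 <= 9, total value: 27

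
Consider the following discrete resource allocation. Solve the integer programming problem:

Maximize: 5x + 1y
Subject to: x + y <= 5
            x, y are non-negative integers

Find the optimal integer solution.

Objective: 5x + 1y, constraint: x + y <= 5
Coefficient of x is 5 >= coefficient of y is 1, so allocate the entire budget to x.
Optimal: x = 5, y = 0, value = 25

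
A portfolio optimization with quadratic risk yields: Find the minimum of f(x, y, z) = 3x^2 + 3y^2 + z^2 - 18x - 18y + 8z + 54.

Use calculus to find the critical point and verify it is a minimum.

f(x,y,z) = 3x^2 + 3y^2 + z^2 - 18x - 18y + 8z + 54
df/dx = 6x + (-18) = 0 => x = 3
df/dy = 6y + (-18) = 0 => y = 3
df/dz = 2z + (8) = 0 => z = -4
f(3,3,-4) = 3*(3)^2 + 3*(3)^2 + 1*(-4)^2 + -18*(3) + -18*(3) + 8*(-4) + 54 = -16
Hessian is diagonal with entries 6, 6, 2 > 0, confirmed minimum.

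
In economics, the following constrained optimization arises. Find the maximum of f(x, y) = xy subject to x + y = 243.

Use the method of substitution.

Substitute y = 243 - x into f(x,y) = xy:
g(x) = x(243 - x) = 243x - x^2
g'(x) = 243 - 2x = 0  =>  x = 243/2
y = 243 - 243/2 = 243/2
Maximum value = (243/2) * (243/2) = 59049/4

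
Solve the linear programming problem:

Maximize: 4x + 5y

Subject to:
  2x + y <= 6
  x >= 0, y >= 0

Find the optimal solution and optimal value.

The feasible region has vertices at [(0, 0), (3, 0), (0, 6)].
Checking objective 4x + 5y at each vertex:
  (0, 0): 4*0 + 5*0 = 0
  (3, 0): 4*3 + 5*0 = 12
  (0, 6): 4*0 + 5*6 = 30
Maximum is 30 at (0, 6).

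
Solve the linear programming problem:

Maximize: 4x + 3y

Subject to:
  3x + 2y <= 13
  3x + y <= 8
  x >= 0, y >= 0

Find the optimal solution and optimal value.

Feasible vertices: (0, 0), (0, 13/2), (1, 5), (8/3, 0)
Objective 4x + 3y at each:
  (0, 0): 0
  (0, 13/2): 39/2
  (1, 5): 19
  (8/3, 0): 32/3
Maximum is 39/2 at (0, 13/2).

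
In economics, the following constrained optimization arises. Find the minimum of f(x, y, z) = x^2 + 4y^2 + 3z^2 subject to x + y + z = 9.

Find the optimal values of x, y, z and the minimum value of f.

Using Lagrange multipliers on f = x^2 + 4y^2 + 3z^2 with constraint x + y + z = 9:
Conditions: 2*1*x = lambda, 2*4*y = lambda, 2*3*z = lambda
So x = lambda/2, y = lambda/8, z = lambda/6
Substituting into constraint: lambda * (19/24) = 9
lambda = 216/19
x = 108/19, y = 27/19, z = 36/19
Minimum value = 972/19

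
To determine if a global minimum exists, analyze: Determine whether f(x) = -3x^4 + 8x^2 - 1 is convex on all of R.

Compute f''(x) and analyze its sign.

f(x) = -3x^4 + 8x^2 - 1
f'(x) = -12x^3 + 16x
f''(x) = -36x^2 + 16
f''(x) = -36x^2 + 16 -> -inf as |x| -> inf
Therefore, f is not globally convex on R.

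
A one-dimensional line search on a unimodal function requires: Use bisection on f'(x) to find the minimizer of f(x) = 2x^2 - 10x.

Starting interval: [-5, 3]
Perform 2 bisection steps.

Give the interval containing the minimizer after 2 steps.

Finding critical point of f(x) = 2x^2 - 10x using bisection on f'(x) = 4x + -10.
f'(x) = 0 when x = 5/2.
Starting interval: [-5, 3]
Step 1: mid = -1, f'(mid) = -14, new interval = [-1, 3]
Step 2: mid = 1, f'(mid) = -6, new interval = [1, 3]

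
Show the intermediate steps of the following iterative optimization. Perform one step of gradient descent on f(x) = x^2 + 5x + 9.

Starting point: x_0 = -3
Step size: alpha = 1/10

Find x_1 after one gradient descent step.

f(x) = x^2 + 5x + 9
f'(x) = 2x + 5
f'(-3) = 2*-3 + (5) = -1
x_1 = x_0 - alpha * f'(x_0) = -3 - 1/10 * -1 = -29/10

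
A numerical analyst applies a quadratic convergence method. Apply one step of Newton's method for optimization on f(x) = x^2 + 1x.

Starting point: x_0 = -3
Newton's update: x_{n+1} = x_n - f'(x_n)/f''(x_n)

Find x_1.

f(x) = x^2 + 1x
f'(x) = 2x + (1), f''(x) = 2
Newton step: x_1 = x_0 - f'(x_0)/f''(x_0)
f'(-3) = -5
x_1 = -3 - -5/2 = -1/2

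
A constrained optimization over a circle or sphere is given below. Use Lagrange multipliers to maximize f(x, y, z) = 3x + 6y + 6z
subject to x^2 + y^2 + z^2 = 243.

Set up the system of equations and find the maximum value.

Lagrange conditions: 3 = 2*lambda*x, 6 = 2*lambda*y, 6 = 2*lambda*z
So x:3 = y:6 = z:6, i.e. x = 3t, y = 6t, z = 6t
Constraint: t^2*(3^2 + 6^2 + 6^2) = 243
  t^2 * 81 = 243  =>  t = sqrt(3)
Maximum = 3*3t + 6*6t + 6*6t = 81*sqrt(3) = sqrt(19683)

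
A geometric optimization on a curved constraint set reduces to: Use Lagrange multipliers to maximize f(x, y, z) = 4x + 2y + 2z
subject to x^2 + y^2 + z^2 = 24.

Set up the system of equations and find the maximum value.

Lagrange conditions: 4 = 2*lambda*x, 2 = 2*lambda*y, 2 = 2*lambda*z
So x:4 = y:2 = z:2, i.e. x = 4t, y = 2t, z = 2t
Constraint: t^2*(4^2 + 2^2 + 2^2) = 24
  t^2 * 24 = 24  =>  t = sqrt(1)
Maximum = 4*4t + 2*2t + 2*2t = 24*sqrt(1) = 24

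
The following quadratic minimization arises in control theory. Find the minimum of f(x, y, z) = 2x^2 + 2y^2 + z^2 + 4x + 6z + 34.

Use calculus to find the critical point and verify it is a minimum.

f(x,y,z) = 2x^2 + 2y^2 + z^2 + 4x + 6z + 34
df/dx = 4x + (4) = 0 => x = -1
df/dy = 4y + (0) = 0 => y = 0
df/dz = 2z + (6) = 0 => z = -3
f(-1,0,-3) = 2*(-1)^2 + 2*(0)^2 + 1*(-3)^2 + 4*(-1) + 6*(-3) + 34 = 23
Hessian is diagonal with entries 4, 4, 2 > 0, confirmed minimum.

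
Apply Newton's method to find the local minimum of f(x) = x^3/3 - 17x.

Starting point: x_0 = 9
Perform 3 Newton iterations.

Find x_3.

f(x) = x^3/3 - 17x
f'(x) = x^2 - 17, f''(x) = 2x
Newton update: x_{n+1} = x_n - (x_n^2 - 17)/(2*x_n)
Step 1: x_0 = 9, f'=64, f''=18, x_1 = 49/9
Step 2: x_1 = 49/9, f'=1024/81, f''=98/9, x_2 = 1889/441
Step 3: x_2 = 1889/441, f'=262144/194481, f''=3778/441, x_3 = 3437249/833049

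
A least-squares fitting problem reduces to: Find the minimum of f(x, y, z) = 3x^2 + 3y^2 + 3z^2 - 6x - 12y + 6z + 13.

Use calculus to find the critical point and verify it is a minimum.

f(x,y,z) = 3x^2 + 3y^2 + 3z^2 - 6x - 12y + 6z + 13
df/dx = 6x + (-6) = 0 => x = 1
df/dy = 6y + (-12) = 0 => y = 2
df/dz = 6z + (6) = 0 => z = -1
f(1,2,-1) = 3*(1)^2 + 3*(2)^2 + 3*(-1)^2 + -6*(1) + -12*(2) + 6*(-1) + 13 = -5
Hessian is diagonal with entries 6, 6, 6 > 0, confirmed minimum.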